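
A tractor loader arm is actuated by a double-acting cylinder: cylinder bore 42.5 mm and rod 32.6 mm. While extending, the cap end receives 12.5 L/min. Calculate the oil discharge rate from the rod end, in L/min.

Q_out ≈ 5.15 L/min

Cap-side area A_cap = π/4 × (42.5 mm)² = 1419 mm^2
Rod-side annular area A_ann = π/4 × (42.5² − 32.6²) = 583.9 mm^2
Piston speed v = Q_in/A_cap; rod-end outflow Q_out = v × A_ann = Q_in × A_ann/A_cap.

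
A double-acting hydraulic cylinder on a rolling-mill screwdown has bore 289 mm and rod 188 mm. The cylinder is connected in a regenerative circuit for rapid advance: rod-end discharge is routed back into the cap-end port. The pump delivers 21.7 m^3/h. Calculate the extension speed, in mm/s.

v ≈ 217 mm/s

In regeneration the rod-end outflow joins the pump flow into the cap end, so the net volume the pump must supply per unit advance equals the rod cross-section area.
Rod cross-section A_rod = π/4 × (188 mm)² = 27760 mm^2
v = Q_pump / A_rod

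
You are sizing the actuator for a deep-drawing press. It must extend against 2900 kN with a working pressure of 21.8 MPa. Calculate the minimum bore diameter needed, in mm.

D ≈ 412 mm

Extension force acts on the full piston face: F = P × (π/4)D².
D = √(4F / (πP)) = √(4 × 2900 kN / (π × 21.8 MPa))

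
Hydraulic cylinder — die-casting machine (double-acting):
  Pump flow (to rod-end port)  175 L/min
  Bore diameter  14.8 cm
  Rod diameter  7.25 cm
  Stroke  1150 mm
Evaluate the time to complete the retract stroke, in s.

t ≈ 5.16 s

Rod-side annular area A_ann = π/4 × (14.8² − 7.25²) = 130.8 cm^2
Swept volume V = A × L; t = V / Q = A·L / Q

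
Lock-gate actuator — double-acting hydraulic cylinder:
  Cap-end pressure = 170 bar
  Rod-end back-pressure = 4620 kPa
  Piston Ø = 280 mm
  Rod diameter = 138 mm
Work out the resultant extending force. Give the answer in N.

Cap-side area A_cap = π/4 × (280 mm)² = 61580 mm^2
Rod-side annular area A_ann = π/4 × (280² − 138²) = 46620 mm^2
Net thrust = P_cap·A_cap − P_rod·A_ann = 1.047e6 N − 2.154e5 N

F ≈ 8.31e5 N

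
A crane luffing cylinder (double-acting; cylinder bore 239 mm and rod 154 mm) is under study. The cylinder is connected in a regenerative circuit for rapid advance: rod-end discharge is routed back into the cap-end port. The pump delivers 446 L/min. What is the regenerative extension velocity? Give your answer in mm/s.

v ≈ 399 mm/s

In regeneration the rod-end outflow joins the pump flow into the cap end, so the net volume the pump must supply per unit advance equals the rod cross-section area.
Rod cross-section A_rod = π/4 × (154 mm)² = 18630 mm^2
v = Q_pump / A_rod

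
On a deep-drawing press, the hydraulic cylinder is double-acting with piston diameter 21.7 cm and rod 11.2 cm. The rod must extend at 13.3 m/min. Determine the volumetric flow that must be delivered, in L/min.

Q ≈ 492 L/min

Cap-side area A_cap = π/4 × (21.7 cm)² = 369.8 cm^2
Q = A × v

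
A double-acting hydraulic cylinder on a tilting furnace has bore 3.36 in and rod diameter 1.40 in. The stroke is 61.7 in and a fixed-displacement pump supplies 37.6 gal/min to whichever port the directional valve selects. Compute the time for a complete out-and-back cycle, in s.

t ≈ 6.90 s

Cap-side area A_cap = π/4 × (3.36 in)² = 8.867 in^2
Rod-side annular area A_ann = π/4 × (3.36² − 1.40²) = 7.327 in^2
t_ext = A_cap·L/Q = 3.779 s
t_ret = A_ann·L/Q = 3.123 s
t_cycle = t_ext + t_ret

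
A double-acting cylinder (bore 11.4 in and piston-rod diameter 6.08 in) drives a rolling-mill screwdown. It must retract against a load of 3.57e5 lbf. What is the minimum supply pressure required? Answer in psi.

P ≈ 4890 psi

Rod-side annular area A_ann = π/4 × (11.4² − 6.08²) = 73.04 in^2
Retraction: pressure acts on the annular area.
P = F / A = 3.57e5 lbf / A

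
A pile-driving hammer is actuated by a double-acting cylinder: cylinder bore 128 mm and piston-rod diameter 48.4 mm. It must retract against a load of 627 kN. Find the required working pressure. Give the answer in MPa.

Rod-side annular area A_ann = π/4 × (128² − 48.4²) = 11030 mm^2
Retraction: pressure acts on the annular area.
P = F / A = 627 kN / A

P ≈ 56.9 MPa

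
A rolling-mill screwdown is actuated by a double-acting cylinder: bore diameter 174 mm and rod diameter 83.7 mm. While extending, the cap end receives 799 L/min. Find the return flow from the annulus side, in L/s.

Q_out ≈ 10.2 L/s

Cap-side area A_cap = π/4 × (174 mm)² = 23780 mm^2
Rod-side annular area A_ann = π/4 × (174² − 83.7²) = 18280 mm^2
Piston speed v = Q_in/A_cap; rod-end outflow Q_out = v × A_ann = Q_in × A_ann/A_cap.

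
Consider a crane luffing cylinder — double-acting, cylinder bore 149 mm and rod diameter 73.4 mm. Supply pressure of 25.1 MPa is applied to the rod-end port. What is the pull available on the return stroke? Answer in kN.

Rod-side annular area A_ann = π/4 × (149² − 73.4²) = 13210 mm^2
On retraction the pressure acts on the annular area (bore minus rod).
F = P × A_ann

F ≈ 331 kN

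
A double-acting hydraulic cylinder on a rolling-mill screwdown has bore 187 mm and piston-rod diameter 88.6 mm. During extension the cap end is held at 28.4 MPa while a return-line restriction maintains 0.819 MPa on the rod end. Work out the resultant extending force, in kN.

F ≈ 763 kN

Cap-side area A_cap = π/4 × (187 mm)² = 27460 mm^2
Rod-side annular area A_ann = π/4 × (187² − 88.6²) = 21300 mm^2
Net thrust = P_cap·A_cap − P_rod·A_ann = 780.0 kN − 17.44 kN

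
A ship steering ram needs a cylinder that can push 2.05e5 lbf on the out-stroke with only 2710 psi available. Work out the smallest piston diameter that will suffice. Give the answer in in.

D ≈ 9.81 in

Extension force acts on the full piston face: F = P × (π/4)D².
D = √(4F / (πP)) = √(4 × 2.05e5 lbf / (π × 2710 psi))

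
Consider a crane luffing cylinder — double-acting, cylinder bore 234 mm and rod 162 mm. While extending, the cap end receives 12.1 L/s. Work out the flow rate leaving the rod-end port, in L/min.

Cap-side area A_cap = π/4 × (234 mm)² = 43010 mm^2
Rod-side annular area A_ann = π/4 × (234² − 162²) = 22390 mm^2
Piston speed v = Q_in/A_cap; rod-end outflow Q_out = v × A_ann = Q_in × A_ann/A_cap.

Q_out ≈ 378 L/min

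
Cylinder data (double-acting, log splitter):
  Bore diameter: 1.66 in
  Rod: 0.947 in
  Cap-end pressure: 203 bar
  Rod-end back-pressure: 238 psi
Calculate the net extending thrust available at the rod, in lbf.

Cap-side area A_cap = π/4 × (1.66 in)² = 2.164 in^2
Rod-side annular area A_ann = π/4 × (1.66² − 0.947²) = 1.460 in^2
Net thrust = P_cap·A_cap − P_rod·A_ann = 6372 lbf − 347.5 lbf

F ≈ 6020 lbf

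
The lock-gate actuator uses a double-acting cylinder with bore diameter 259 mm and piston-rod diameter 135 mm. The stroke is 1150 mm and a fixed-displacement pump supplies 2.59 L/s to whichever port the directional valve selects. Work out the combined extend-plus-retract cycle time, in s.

Cap-side area A_cap = π/4 × (259 mm)² = 52690 mm^2
Rod-side annular area A_ann = π/4 × (259² − 135²) = 38370 mm^2
t_ext = A_cap·L/Q = 23.39 s
t_ret = A_ann·L/Q = 17.04 s
t_cycle = t_ext + t_ret

t ≈ 40.4 s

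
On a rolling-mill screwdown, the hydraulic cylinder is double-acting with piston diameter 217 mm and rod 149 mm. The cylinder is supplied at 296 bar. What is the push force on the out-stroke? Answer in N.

F ≈ 1.09e6 N

Cap-side area A_cap = π/4 × (217 mm)² = 36980 mm^2
F = P × A_cap = 296 bar × A_cap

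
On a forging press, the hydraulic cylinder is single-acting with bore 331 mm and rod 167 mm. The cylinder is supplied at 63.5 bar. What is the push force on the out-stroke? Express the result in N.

Cap-side area A_cap = π/4 × (331 mm)² = 86050 mm^2
F = P × A_cap = 63.5 bar × A_cap

F ≈ 5.46e5 N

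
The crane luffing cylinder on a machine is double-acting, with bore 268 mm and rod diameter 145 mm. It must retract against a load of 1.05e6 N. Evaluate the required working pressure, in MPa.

P ≈ 26.3 MPa

Rod-side annular area A_ann = π/4 × (268² − 145²) = 39900 mm^2
Retraction: pressure acts on the annular area.
P = F / A = 1.05e6 N / A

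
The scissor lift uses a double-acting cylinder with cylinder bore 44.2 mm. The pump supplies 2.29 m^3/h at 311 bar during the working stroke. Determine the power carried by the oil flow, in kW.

Hydraulic power = P × Q

W ≈ 19.8 kW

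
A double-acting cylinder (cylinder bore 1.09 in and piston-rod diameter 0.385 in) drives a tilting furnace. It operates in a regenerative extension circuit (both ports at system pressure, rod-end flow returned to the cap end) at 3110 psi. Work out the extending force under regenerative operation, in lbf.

With equal pressure on both faces, forces on the annular region cancel; the net push is pressure × rod cross-section.
Rod cross-section A_rod = π/4 × (0.385 in)² = 0.1164 in^2
F = P × A_rod

F ≈ 362 lbf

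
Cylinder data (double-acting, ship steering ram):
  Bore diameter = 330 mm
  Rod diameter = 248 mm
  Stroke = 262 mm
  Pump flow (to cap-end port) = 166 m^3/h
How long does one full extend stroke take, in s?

Cap-side area A_cap = π/4 × (330 mm)² = 85530 mm^2
Swept volume V = A × L; t = V / Q = A·L / Q

t ≈ 0.486 s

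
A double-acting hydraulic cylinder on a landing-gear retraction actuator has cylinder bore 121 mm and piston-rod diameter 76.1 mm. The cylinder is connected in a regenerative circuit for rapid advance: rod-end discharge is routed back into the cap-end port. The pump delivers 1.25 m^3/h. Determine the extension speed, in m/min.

v ≈ 4.58 m/min

In regeneration the rod-end outflow joins the pump flow into the cap end, so the net volume the pump must supply per unit advance equals the rod cross-section area.
Rod cross-section A_rod = π/4 × (76.1 mm)² = 4548 mm^2
v = Q_pump / A_rod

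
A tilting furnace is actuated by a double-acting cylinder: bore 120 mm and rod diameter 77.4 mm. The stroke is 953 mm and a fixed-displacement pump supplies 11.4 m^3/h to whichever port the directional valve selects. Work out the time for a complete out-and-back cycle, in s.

Cap-side area A_cap = π/4 × (120 mm)² = 11310 mm^2
Rod-side annular area A_ann = π/4 × (120² − 77.4²) = 6605 mm^2
t_ext = A_cap·L/Q = 3.404 s
t_ret = A_ann·L/Q = 1.988 s
t_cycle = t_ext + t_ret

t ≈ 5.39 s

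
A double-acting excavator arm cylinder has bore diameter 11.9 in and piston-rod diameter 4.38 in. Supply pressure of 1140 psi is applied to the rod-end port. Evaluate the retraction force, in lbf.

Rod-side annular area A_ann = π/4 × (11.9² − 4.38²) = 96.15 in^2
On retraction the pressure acts on the annular area (bore minus rod).
F = P × A_ann

F ≈ 1.10e5 lbf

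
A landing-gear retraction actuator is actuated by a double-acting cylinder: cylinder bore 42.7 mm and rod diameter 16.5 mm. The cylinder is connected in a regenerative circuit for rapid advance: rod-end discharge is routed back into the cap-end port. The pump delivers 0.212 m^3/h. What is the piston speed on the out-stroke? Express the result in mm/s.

v ≈ 275 mm/s

In regeneration the rod-end outflow joins the pump flow into the cap end, so the net volume the pump must supply per unit advance equals the rod cross-section area.
Rod cross-section A_rod = π/4 × (16.5 mm)² = 213.8 mm^2
v = Q_pump / A_rod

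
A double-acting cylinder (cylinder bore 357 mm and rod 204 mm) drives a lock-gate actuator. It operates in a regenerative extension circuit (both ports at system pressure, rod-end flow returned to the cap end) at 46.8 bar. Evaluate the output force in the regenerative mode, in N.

With equal pressure on both faces, forces on the annular region cancel; the net push is pressure × rod cross-section.
Rod cross-section A_rod = π/4 × (204 mm)² = 32690 mm^2
F = P × A_rod

F ≈ 1.53e5 N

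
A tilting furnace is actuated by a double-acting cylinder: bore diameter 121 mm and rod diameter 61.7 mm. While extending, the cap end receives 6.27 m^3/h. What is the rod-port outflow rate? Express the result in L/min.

Cap-side area A_cap = π/4 × (121 mm)² = 11500 mm^2
Rod-side annular area A_ann = π/4 × (121² − 61.7²) = 8509 mm^2
Piston speed v = Q_in/A_cap; rod-end outflow Q_out = v × A_ann = Q_in × A_ann/A_cap.

Q_out ≈ 77.3 L/min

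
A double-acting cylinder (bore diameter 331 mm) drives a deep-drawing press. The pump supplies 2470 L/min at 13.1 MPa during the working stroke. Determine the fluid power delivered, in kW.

W ≈ 539 kW

Hydraulic power = P × Q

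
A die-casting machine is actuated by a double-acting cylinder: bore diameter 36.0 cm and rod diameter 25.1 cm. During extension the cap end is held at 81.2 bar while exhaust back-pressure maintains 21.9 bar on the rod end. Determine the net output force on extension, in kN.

F ≈ 712 kN

Cap-side area A_cap = π/4 × (36.0 cm)² = 1018 cm^2
Rod-side annular area A_ann = π/4 × (36.0² − 25.1²) = 523.1 cm^2
Net thrust = P_cap·A_cap − P_rod·A_ann = 826.5 kN − 114.6 kN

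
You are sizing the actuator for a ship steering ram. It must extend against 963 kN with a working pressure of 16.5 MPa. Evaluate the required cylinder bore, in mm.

Extension force acts on the full piston face: F = P × (π/4)D².
D = √(4F / (πP)) = √(4 × 963 kN / (π × 16.5 MPa))

D ≈ 273 mm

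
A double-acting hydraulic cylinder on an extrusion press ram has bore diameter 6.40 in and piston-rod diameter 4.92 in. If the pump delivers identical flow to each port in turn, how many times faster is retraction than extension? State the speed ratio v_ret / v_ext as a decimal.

Cap-side area A_cap = π/4 × (6.40 in)² = 32.17 in^2
Rod-side annular area A_ann = π/4 × (6.40² − 4.92²) = 13.16 in^2
For equal Q, v ∝ 1/A, so v_ret/v_ext = A_cap/A_ann.

v_ret/v_ext ≈ 2.44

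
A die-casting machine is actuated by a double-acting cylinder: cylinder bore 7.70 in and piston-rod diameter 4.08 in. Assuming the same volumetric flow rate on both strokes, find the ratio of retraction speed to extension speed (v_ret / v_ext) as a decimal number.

v_ret/v_ext ≈ 1.39

Cap-side area A_cap = π/4 × (7.70 in)² = 46.57 in^2
Rod-side annular area A_ann = π/4 × (7.70² − 4.08²) = 33.49 in^2
For equal Q, v ∝ 1/A, so v_ret/v_ext = A_cap/A_ann.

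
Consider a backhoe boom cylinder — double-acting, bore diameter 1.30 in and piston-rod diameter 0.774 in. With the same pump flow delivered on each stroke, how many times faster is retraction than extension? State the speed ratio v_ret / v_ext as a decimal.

Cap-side area A_cap = π/4 × (1.30 in)² = 1.327 in^2
Rod-side annular area A_ann = π/4 × (1.30² − 0.774²) = 0.8568 in^2
For equal Q, v ∝ 1/A, so v_ret/v_ext = A_cap/A_ann.

v_ret/v_ext ≈ 1.55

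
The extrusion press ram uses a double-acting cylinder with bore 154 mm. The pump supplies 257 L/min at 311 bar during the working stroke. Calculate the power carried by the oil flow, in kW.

Hydraulic power = P × Q

W ≈ 133 kW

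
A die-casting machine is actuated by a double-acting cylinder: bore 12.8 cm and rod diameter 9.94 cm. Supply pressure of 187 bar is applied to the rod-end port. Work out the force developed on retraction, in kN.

Rod-side annular area A_ann = π/4 × (12.8² − 9.94²) = 51.08 cm^2
On retraction the pressure acts on the annular area (bore minus rod).
F = P × A_ann

F ≈ 95.5 kN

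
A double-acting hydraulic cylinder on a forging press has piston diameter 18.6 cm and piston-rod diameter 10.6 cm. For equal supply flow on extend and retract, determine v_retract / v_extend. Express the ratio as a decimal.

Cap-side area A_cap = π/4 × (18.6 cm)² = 271.7 cm^2
Rod-side annular area A_ann = π/4 × (18.6² − 10.6²) = 183.5 cm^2
For equal Q, v ∝ 1/A, so v_ret/v_ext = A_cap/A_ann.

v_ret/v_ext ≈ 1.48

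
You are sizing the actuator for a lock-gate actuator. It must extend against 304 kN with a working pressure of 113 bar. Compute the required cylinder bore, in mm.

Extension force acts on the full piston face: F = P × (π/4)D².
D = √(4F / (πP)) = √(4 × 304 kN / (π × 113 bar))

D ≈ 185 mm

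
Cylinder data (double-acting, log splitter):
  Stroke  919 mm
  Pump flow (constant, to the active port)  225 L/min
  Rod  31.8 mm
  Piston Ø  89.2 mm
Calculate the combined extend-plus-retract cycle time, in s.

Cap-side area A_cap = π/4 × (89.2 mm)² = 6249 mm^2
Rod-side annular area A_ann = π/4 × (89.2² − 31.8²) = 5455 mm^2
t_ext = A_cap·L/Q = 1.531 s
t_ret = A_ann·L/Q = 1.337 s
t_cycle = t_ext + t_ret

t ≈ 2.87 s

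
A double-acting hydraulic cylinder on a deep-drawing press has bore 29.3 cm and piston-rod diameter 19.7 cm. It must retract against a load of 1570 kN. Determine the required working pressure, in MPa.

P ≈ 42.5 MPa

Rod-side annular area A_ann = π/4 × (29.3² − 19.7²) = 369.5 cm^2
Retraction: pressure acts on the annular area.
P = F / A = 1570 kN / A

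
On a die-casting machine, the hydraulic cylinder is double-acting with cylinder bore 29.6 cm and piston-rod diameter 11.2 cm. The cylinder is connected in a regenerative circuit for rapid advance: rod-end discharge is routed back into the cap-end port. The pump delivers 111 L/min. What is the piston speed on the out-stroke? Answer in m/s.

In regeneration the rod-end outflow joins the pump flow into the cap end, so the net volume the pump must supply per unit advance equals the rod cross-section area.
Rod cross-section A_rod = π/4 × (11.2 cm)² = 98.52 cm^2
v = Q_pump / A_rod

v ≈ 0.188 m/s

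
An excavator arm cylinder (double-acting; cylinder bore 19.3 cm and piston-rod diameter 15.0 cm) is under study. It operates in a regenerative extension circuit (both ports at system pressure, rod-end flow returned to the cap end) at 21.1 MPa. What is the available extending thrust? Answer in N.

F ≈ 3.73e5 N

With equal pressure on both faces, forces on the annular region cancel; the net push is pressure × rod cross-section.
Rod cross-section A_rod = π/4 × (15.0 cm)² = 176.7 cm^2
F = P × A_rod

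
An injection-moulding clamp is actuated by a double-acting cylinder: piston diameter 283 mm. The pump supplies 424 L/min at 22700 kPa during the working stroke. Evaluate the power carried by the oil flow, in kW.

W ≈ 160 kW

Hydraulic power = P × Q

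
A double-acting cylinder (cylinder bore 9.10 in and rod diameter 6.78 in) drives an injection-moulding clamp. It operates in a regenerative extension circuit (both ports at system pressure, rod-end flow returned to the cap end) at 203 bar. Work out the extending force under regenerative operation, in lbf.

F ≈ 1.06e5 lbf

With equal pressure on both faces, forces on the annular region cancel; the net push is pressure × rod cross-section.
Rod cross-section A_rod = π/4 × (6.78 in)² = 36.10 in^2
F = P × A_rod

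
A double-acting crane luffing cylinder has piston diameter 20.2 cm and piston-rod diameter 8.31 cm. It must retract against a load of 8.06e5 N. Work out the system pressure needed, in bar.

P ≈ 303 bar

Rod-side annular area A_ann = π/4 × (20.2² − 8.31²) = 266.2 cm^2
Retraction: pressure acts on the annular area.
P = F / A = 8.06e5 N / A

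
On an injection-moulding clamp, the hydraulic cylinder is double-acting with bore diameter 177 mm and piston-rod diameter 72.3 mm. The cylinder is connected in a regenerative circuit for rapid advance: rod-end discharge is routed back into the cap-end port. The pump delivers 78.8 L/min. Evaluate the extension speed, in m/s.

In regeneration the rod-end outflow joins the pump flow into the cap end, so the net volume the pump must supply per unit advance equals the rod cross-section area.
Rod cross-section A_rod = π/4 × (72.3 mm)² = 4106 mm^2
v = Q_pump / A_rod

v ≈ 0.320 m/s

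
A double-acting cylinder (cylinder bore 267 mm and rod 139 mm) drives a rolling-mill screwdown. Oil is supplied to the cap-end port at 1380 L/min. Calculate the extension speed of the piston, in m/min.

v ≈ 24.6 m/min

Cap-side area A_cap = π/4 × (267 mm)² = 55990 mm^2
v = Q / A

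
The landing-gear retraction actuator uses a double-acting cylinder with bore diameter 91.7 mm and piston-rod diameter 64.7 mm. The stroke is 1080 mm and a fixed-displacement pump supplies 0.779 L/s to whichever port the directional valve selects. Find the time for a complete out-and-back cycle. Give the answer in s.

Cap-side area A_cap = π/4 × (91.7 mm)² = 6604 mm^2
Rod-side annular area A_ann = π/4 × (91.7² − 64.7²) = 3317 mm^2
t_ext = A_cap·L/Q = 9.156 s
t_ret = A_ann·L/Q = 4.598 s
t_cycle = t_ext + t_ret

t ≈ 13.8 s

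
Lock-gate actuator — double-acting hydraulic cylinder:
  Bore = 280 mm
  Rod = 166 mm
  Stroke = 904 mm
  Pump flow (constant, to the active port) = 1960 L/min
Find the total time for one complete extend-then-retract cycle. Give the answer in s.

Cap-side area A_cap = π/4 × (280 mm)² = 61580 mm^2
Rod-side annular area A_ann = π/4 × (280² − 166²) = 39930 mm^2
t_ext = A_cap·L/Q = 1.704 s
t_ret = A_ann·L/Q = 1.105 s
t_cycle = t_ext + t_ret

t ≈ 2.81 s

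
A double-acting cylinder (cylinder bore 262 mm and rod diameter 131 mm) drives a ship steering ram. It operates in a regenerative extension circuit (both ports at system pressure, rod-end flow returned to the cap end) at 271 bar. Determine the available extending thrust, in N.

F ≈ 3.65e5 N

With equal pressure on both faces, forces on the annular region cancel; the net push is pressure × rod cross-section.
Rod cross-section A_rod = π/4 × (131 mm)² = 13480 mm^2
F = P × A_rod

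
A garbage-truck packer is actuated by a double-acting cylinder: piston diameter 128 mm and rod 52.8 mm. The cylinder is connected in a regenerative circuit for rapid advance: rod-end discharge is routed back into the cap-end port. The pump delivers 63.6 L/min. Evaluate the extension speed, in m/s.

In regeneration the rod-end outflow joins the pump flow into the cap end, so the net volume the pump must supply per unit advance equals the rod cross-section area.
Rod cross-section A_rod = π/4 × (52.8 mm)² = 2190 mm^2
v = Q_pump / A_rod

v ≈ 0.484 m/s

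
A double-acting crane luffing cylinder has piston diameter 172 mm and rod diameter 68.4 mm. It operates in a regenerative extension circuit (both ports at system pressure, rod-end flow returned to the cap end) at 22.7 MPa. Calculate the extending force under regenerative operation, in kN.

F ≈ 83.4 kN

With equal pressure on both faces, forces on the annular region cancel; the net push is pressure × rod cross-section.
Rod cross-section A_rod = π/4 × (68.4 mm)² = 3675 mm^2
F = P × A_rod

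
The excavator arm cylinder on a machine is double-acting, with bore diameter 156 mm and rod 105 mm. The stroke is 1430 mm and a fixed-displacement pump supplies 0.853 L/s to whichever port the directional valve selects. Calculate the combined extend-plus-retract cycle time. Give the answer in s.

t ≈ 49.6 s

Cap-side area A_cap = π/4 × (156 mm)² = 19110 mm^2
Rod-side annular area A_ann = π/4 × (156² − 105²) = 10450 mm^2
t_ext = A_cap·L/Q = 32.04 s
t_ret = A_ann·L/Q = 17.53 s
t_cycle = t_ext + t_ret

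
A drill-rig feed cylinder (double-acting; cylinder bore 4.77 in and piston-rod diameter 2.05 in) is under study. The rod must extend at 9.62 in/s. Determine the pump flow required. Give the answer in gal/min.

Q ≈ 44.7 gal/min

Cap-side area A_cap = π/4 × (4.77 in)² = 17.87 in^2
Q = A × v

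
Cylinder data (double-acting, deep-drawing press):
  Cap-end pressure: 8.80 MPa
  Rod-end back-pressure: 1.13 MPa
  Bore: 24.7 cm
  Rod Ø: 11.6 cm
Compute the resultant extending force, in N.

F ≈ 3.79e5 N

Cap-side area A_cap = π/4 × (24.7 cm)² = 479.2 cm^2
Rod-side annular area A_ann = π/4 × (24.7² − 11.6²) = 373.5 cm^2
Net thrust = P_cap·A_cap − P_rod·A_ann = 4.217e5 N − 42200 N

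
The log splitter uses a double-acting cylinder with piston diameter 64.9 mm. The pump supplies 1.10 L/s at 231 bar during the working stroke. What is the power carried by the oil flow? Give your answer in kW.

Hydraulic power = P × Q

W ≈ 25.4 kW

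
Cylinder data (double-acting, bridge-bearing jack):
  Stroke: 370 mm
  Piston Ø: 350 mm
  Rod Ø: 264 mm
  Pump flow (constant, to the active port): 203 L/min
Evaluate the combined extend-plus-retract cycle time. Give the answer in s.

Cap-side area A_cap = π/4 × (350 mm)² = 96210 mm^2
Rod-side annular area A_ann = π/4 × (350² − 264²) = 41470 mm^2
t_ext = A_cap·L/Q = 10.52 s
t_ret = A_ann·L/Q = 4.535 s
t_cycle = t_ext + t_ret

t ≈ 15.1 s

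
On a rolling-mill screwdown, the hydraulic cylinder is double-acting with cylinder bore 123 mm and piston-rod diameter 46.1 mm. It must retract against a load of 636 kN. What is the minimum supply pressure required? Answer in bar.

P ≈ 623 bar

Rod-side annular area A_ann = π/4 × (123² − 46.1²) = 10210 mm^2
Retraction: pressure acts on the annular area.
P = F / A = 636 kN / A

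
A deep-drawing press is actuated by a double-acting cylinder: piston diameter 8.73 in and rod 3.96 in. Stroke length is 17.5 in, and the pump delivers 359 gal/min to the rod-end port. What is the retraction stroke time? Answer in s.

t ≈ 0.602 s

Rod-side annular area A_ann = π/4 × (8.73² − 3.96²) = 47.54 in^2
Swept volume V = A × L; t = V / Q = A·L / Q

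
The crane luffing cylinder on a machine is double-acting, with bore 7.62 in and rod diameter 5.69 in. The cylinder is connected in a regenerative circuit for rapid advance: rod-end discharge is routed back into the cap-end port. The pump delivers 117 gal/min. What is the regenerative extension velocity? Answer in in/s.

v ≈ 17.7 in/s

In regeneration the rod-end outflow joins the pump flow into the cap end, so the net volume the pump must supply per unit advance equals the rod cross-section area.
Rod cross-section A_rod = π/4 × (5.69 in)² = 25.43 in^2
v = Q_pump / A_rod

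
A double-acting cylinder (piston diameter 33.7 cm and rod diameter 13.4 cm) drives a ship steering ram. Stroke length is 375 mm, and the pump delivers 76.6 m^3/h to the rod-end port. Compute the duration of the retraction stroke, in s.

t ≈ 1.32 s

Rod-side annular area A_ann = π/4 × (33.7² − 13.4²) = 750.9 cm^2
Swept volume V = A × L; t = V / Q = A·L / Q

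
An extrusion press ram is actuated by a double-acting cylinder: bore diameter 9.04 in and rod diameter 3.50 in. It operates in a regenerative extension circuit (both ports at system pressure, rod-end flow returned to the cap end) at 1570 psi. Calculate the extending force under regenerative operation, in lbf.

With equal pressure on both faces, forces on the annular region cancel; the net push is pressure × rod cross-section.
Rod cross-section A_rod = π/4 × (3.50 in)² = 9.621 in^2
F = P × A_rod

F ≈ 15100 lbf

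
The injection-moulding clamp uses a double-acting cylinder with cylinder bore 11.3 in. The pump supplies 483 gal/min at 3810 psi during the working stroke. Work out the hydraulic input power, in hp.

Hydraulic power = P × Q

W ≈ 1070 hp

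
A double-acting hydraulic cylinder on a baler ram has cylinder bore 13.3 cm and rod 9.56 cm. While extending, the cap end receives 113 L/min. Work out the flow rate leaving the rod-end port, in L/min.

Q_out ≈ 54.6 L/min

Cap-side area A_cap = π/4 × (13.3 cm)² = 138.9 cm^2
Rod-side annular area A_ann = π/4 × (13.3² − 9.56²) = 67.15 cm^2
Piston speed v = Q_in/A_cap; rod-end outflow Q_out = v × A_ann = Q_in × A_ann/A_cap.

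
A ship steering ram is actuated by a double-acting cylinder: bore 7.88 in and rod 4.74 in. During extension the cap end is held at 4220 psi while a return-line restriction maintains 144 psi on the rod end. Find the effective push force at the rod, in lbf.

Cap-side area A_cap = π/4 × (7.88 in)² = 48.77 in^2
Rod-side annular area A_ann = π/4 × (7.88² − 4.74²) = 31.12 in^2
Net thrust = P_cap·A_cap − P_rod·A_ann = 2.058e5 lbf − 4482 lbf

F ≈ 2.01e5 lbf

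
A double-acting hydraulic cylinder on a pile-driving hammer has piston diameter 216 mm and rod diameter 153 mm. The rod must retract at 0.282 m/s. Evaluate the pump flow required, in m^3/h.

Q ≈ 18.5 m^3/h

Rod-side annular area A_ann = π/4 × (216² − 153²) = 18260 mm^2
Q = A × v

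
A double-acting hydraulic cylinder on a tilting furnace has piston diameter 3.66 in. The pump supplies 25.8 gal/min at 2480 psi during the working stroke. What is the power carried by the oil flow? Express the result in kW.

W ≈ 27.8 kW

Hydraulic power = P × Q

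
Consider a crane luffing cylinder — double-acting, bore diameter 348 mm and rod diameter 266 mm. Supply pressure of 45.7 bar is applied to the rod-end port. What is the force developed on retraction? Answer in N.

Rod-side annular area A_ann = π/4 × (348² − 266²) = 39540 mm^2
On retraction the pressure acts on the annular area (bore minus rod).
F = P × A_ann

F ≈ 1.81e5 N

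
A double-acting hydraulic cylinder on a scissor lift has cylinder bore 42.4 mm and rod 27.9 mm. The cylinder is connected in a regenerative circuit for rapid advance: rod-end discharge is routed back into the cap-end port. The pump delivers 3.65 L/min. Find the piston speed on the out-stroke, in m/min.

v ≈ 5.97 m/min

In regeneration the rod-end outflow joins the pump flow into the cap end, so the net volume the pump must supply per unit advance equals the rod cross-section area.
Rod cross-section A_rod = π/4 × (27.9 mm)² = 611.4 mm^2
v = Q_pump / A_rod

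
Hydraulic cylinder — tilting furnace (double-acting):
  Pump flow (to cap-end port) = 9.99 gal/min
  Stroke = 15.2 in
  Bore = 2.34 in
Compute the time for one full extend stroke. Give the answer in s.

t ≈ 1.70 s

Cap-side area A_cap = π/4 × (2.34 in)² = 4.301 in^2
Swept volume V = A × L; t = V / Q = A·L / Q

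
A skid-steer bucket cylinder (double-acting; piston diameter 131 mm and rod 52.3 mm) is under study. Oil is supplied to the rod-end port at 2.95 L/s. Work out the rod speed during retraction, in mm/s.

Rod-side annular area A_ann = π/4 × (131² − 52.3²) = 11330 mm^2
Flow into the rod-end port fills the annular volume.
v = Q / A

v ≈ 260 mm/s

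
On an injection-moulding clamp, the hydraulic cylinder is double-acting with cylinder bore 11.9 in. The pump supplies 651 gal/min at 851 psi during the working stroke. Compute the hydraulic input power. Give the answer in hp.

W ≈ 323 hp

Hydraulic power = P × Q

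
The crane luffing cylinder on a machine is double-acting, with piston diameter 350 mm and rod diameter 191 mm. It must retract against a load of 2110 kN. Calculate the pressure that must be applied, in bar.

P ≈ 312 bar

Rod-side annular area A_ann = π/4 × (350² − 191²) = 67560 mm^2
Retraction: pressure acts on the annular area.
P = F / A = 2110 kN / A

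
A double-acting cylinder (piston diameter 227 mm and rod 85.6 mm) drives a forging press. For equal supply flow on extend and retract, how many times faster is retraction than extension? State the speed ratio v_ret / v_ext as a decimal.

v_ret/v_ext ≈ 1.17

Cap-side area A_cap = π/4 × (227 mm)² = 40470 mm^2
Rod-side annular area A_ann = π/4 × (227² − 85.6²) = 34720 mm^2
For equal Q, v ∝ 1/A, so v_ret/v_ext = A_cap/A_ann.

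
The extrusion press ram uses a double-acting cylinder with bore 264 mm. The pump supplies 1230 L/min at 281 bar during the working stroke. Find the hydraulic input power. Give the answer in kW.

Hydraulic power = P × Q

W ≈ 576 kW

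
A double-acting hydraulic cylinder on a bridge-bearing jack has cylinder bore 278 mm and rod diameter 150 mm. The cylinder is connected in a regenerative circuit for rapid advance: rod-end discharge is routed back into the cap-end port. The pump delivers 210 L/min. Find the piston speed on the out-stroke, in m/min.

In regeneration the rod-end outflow joins the pump flow into the cap end, so the net volume the pump must supply per unit advance equals the rod cross-section area.
Rod cross-section A_rod = π/4 × (150 mm)² = 17670 mm^2
v = Q_pump / A_rod

v ≈ 11.9 m/min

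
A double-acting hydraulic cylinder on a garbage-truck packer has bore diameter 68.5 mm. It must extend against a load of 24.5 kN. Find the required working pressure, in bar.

Cap-side area A_cap = π/4 × (68.5 mm)² = 3685 mm^2
P = F / A = 24.5 kN / A

P ≈ 66.5 bar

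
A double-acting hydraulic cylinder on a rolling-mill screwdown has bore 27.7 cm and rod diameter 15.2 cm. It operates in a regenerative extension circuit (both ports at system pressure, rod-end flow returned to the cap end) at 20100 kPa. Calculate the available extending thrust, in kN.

F ≈ 365 kN

With equal pressure on both faces, forces on the annular region cancel; the net push is pressure × rod cross-section.
Rod cross-section A_rod = π/4 × (15.2 cm)² = 181.5 cm^2
F = P × A_rod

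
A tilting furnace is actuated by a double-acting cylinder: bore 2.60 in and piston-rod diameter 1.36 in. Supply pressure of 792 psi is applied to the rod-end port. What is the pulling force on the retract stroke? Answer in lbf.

F ≈ 3050 lbf

Rod-side annular area A_ann = π/4 × (2.60² − 1.36²) = 3.857 in^2
On retraction the pressure acts on the annular area (bore minus rod).
F = P × A_ann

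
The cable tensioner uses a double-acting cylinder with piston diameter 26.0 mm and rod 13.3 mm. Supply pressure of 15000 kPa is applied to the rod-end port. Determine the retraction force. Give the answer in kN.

Rod-side annular area A_ann = π/4 × (26.0² − 13.3²) = 392.0 mm^2
On retraction the pressure acts on the annular area (bore minus rod).
F = P × A_ann

F ≈ 5.88 kN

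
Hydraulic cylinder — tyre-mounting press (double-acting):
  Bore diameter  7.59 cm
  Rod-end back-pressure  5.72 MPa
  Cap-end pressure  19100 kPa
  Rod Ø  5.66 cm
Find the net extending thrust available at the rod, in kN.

F ≈ 74.9 kN

Cap-side area A_cap = π/4 × (7.59 cm)² = 45.25 cm^2
Rod-side annular area A_ann = π/4 × (7.59² − 5.66²) = 20.08 cm^2
Net thrust = P_cap·A_cap − P_rod·A_ann = 86.42 kN − 11.49 kN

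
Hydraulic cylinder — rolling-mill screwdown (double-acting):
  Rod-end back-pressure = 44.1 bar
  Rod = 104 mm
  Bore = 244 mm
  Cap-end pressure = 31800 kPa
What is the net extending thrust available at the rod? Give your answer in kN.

Cap-side area A_cap = π/4 × (244 mm)² = 46760 mm^2
Rod-side annular area A_ann = π/4 × (244² − 104²) = 38260 mm^2
Net thrust = P_cap·A_cap − P_rod·A_ann = 1487 kN − 168.7 kN

F ≈ 1320 kN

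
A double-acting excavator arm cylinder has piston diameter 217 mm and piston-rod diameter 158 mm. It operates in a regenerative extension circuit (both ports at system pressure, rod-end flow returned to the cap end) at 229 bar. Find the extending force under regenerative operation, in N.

With equal pressure on both faces, forces on the annular region cancel; the net push is pressure × rod cross-section.
Rod cross-section A_rod = π/4 × (158 mm)² = 19610 mm^2
F = P × A_rod

F ≈ 4.49e5 N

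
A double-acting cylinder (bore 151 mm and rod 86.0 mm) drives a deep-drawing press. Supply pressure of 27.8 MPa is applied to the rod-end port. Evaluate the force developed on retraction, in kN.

F ≈ 336 kN

Rod-side annular area A_ann = π/4 × (151² − 86.0²) = 12100 mm^2
On retraction the pressure acts on the annular area (bore minus rod).
F = P × A_ann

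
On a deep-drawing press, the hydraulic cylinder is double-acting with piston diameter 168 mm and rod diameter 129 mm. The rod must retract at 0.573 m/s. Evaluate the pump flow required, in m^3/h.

Rod-side annular area A_ann = π/4 × (168² − 129²) = 9097 mm^2
Q = A × v

Q ≈ 18.8 m^3/h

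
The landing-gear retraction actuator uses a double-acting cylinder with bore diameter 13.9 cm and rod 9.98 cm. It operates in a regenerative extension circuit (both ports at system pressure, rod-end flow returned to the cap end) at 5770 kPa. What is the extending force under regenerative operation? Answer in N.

With equal pressure on both faces, forces on the annular region cancel; the net push is pressure × rod cross-section.
Rod cross-section A_rod = π/4 × (9.98 cm)² = 78.23 cm^2
F = P × A_rod

F ≈ 45100 N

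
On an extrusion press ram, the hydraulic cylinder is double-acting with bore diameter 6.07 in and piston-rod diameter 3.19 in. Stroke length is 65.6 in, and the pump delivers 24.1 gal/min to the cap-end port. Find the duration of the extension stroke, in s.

t ≈ 20.5 s

Cap-side area A_cap = π/4 × (6.07 in)² = 28.94 in^2
Swept volume V = A × L; t = V / Q = A·L / Q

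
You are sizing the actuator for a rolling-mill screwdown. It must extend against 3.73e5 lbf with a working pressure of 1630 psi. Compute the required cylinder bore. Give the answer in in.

D ≈ 17.1 in

Extension force acts on the full piston face: F = P × (π/4)D².
D = √(4F / (πP)) = √(4 × 3.73e5 lbf / (π × 1630 psi))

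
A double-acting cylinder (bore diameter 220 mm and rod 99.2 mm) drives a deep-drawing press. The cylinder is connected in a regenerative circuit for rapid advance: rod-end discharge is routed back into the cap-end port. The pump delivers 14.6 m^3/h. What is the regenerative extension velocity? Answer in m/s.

In regeneration the rod-end outflow joins the pump flow into the cap end, so the net volume the pump must supply per unit advance equals the rod cross-section area.
Rod cross-section A_rod = π/4 × (99.2 mm)² = 7729 mm^2
v = Q_pump / A_rod

v ≈ 0.525 m/s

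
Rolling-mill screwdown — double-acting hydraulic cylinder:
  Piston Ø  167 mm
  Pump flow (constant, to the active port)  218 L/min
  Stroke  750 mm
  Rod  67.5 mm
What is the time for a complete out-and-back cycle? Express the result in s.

t ≈ 8.30 s

Cap-side area A_cap = π/4 × (167 mm)² = 21900 mm^2
Rod-side annular area A_ann = π/4 × (167² − 67.5²) = 18330 mm^2
t_ext = A_cap·L/Q = 4.521 s
t_ret = A_ann·L/Q = 3.783 s
t_cycle = t_ext + t_ret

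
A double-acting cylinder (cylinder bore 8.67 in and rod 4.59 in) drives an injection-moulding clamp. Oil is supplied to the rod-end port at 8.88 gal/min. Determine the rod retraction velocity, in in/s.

Rod-side annular area A_ann = π/4 × (8.67² − 4.59²) = 42.49 in^2
Flow into the rod-end port fills the annular volume.
v = Q / A

v ≈ 0.805 in/s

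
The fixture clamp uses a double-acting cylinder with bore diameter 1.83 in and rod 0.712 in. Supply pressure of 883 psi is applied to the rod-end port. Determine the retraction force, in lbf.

Rod-side annular area A_ann = π/4 × (1.83² − 0.712²) = 2.232 in^2
On retraction the pressure acts on the annular area (bore minus rod).
F = P × A_ann

F ≈ 1970 lbf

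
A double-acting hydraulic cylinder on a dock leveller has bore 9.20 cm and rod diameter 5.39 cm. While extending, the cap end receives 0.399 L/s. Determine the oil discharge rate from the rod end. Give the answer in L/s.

Q_out ≈ 0.262 L/s

Cap-side area A_cap = π/4 × (9.20 cm)² = 66.48 cm^2
Rod-side annular area A_ann = π/4 × (9.20² − 5.39²) = 43.66 cm^2
Piston speed v = Q_in/A_cap; rod-end outflow Q_out = v × A_ann = Q_in × A_ann/A_cap.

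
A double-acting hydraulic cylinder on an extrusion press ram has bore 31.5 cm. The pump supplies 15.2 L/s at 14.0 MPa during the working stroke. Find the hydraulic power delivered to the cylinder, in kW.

Hydraulic power = P × Q

W ≈ 213 kW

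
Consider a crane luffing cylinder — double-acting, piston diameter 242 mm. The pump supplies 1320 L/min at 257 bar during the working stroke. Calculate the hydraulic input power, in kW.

W ≈ 565 kW

Hydraulic power = P × Q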